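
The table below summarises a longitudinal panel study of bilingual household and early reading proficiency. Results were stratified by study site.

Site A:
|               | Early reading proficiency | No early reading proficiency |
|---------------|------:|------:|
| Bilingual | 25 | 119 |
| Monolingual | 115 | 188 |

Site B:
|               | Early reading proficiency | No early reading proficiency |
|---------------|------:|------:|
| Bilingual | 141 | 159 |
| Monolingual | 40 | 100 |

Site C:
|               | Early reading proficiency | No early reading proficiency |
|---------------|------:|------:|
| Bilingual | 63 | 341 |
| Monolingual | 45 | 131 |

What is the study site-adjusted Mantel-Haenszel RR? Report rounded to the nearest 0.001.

RR_MH = Σ(aᵢ·n₀ᵢ/nᵢ) / Σ(cᵢ·n₁ᵢ/nᵢ), with n₁ᵢ = aᵢ+bᵢ (exposed), n₀ᵢ = cᵢ+dᵢ (unexposed), nᵢ = n₁ᵢ+n₀ᵢ.
Stratum 1 (Site A): n₁ = 144, n₀ = 303, n = 447; a·n₀/n = 25·303/447 = 16.9463; c·n₁/n = 115·144/447 = 37.0470
Stratum 2 (Site B): n₁ = 300, n₀ = 140, n = 440; a·n₀/n = 141·140/440 = 44.8636; c·n₁/n = 40·300/440 = 27.2727
Stratum 3 (Site C): n₁ = 404, n₀ = 176, n = 580; a·n₀/n = 63·176/580 = 19.1172; c·n₁/n = 45·404/580 = 31.3448
RR_MH = (16.9463 + 44.8636 + 19.1172) / (37.0470 + 27.2727 + 31.3448) = 80.9272 / 95.6645 = 0.84595

0.846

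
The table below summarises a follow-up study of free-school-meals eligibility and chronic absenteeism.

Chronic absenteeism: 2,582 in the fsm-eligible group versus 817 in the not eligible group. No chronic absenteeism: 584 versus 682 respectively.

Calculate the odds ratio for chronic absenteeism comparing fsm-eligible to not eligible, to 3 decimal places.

3.691

From the description: a = 2582, b = 584, c = 817, d = 682.
OR = (a·d)/(b·c) = (2582 × 682) / (584 × 817) = 1760924 / 477128 = 3.69067
The odds of chronic absenteeism are about 3.69 times as high in the fsm-eligible group.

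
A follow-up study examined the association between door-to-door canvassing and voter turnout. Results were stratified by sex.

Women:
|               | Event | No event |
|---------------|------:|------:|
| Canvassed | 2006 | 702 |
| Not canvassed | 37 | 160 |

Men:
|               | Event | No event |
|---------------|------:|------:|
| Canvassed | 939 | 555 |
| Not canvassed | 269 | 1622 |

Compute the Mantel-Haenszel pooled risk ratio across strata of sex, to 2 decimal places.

4.31

RR_MH = Σ(aᵢ·n₀ᵢ/nᵢ) / Σ(cᵢ·n₁ᵢ/nᵢ), with n₁ᵢ = aᵢ+bᵢ (exposed), n₀ᵢ = cᵢ+dᵢ (unexposed), nᵢ = n₁ᵢ+n₀ᵢ.
Stratum 1 (Women): n₁ = 2708, n₀ = 197, n = 2905; a·n₀/n = 2006·197/2905 = 136.0351; c·n₁/n = 37·2708/2905 = 34.4909
Stratum 2 (Men): n₁ = 1494, n₀ = 1891, n = 3385; a·n₀/n = 939·1891/3385 = 524.5640; c·n₁/n = 269·1494/3385 = 118.7256
RR_MH = (136.0351 + 524.5640) / (34.4909 + 118.7256) = 660.5991 / 153.2164 = 4.31154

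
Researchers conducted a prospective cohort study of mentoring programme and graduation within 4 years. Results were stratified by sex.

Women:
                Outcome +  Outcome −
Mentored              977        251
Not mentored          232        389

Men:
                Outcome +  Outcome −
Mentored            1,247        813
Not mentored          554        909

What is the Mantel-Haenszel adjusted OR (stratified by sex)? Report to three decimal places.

3.309

OR_MH = Σ(aᵢdᵢ/nᵢ) / Σ(bᵢcᵢ/nᵢ), where nᵢ is the stratum total.
Stratum 1 (Women): n = 1849; a·d/n = 977·389/1849 = 205.5452; b·c/n = 251·232/1849 = 31.4938
Stratum 2 (Men): n = 3523; a·d/n = 1247·909/3523 = 321.7494; b·c/n = 813·554/3523 = 127.8462
OR_MH = (205.5452 + 321.7494) / (31.4938 + 127.8462) = 527.2945 / 159.3399 = 3.30924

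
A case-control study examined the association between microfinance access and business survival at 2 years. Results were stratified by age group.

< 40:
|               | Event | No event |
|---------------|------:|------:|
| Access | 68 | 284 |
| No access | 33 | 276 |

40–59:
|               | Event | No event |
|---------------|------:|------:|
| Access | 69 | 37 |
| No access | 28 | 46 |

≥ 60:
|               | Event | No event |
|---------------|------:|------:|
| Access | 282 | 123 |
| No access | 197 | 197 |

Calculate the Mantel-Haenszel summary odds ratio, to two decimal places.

OR_MH = Σ(aᵢdᵢ/nᵢ) / Σ(bᵢcᵢ/nᵢ), where nᵢ is the stratum total.
Stratum 1 (< 40): n = 661; a·d/n = 68·276/661 = 28.3933; b·c/n = 284·33/661 = 14.1785
Stratum 2 (40–59): n = 180; a·d/n = 69·46/180 = 17.6333; b·c/n = 37·28/180 = 5.7556
Stratum 3 (≥ 60): n = 799; a·d/n = 282·197/799 = 69.5294; b·c/n = 123·197/799 = 30.3267
OR_MH = (28.3933 + 17.6333 + 69.5294) / (14.1785 + 5.7556 + 30.3267) = 115.5561 / 50.2607 = 2.29913

2.30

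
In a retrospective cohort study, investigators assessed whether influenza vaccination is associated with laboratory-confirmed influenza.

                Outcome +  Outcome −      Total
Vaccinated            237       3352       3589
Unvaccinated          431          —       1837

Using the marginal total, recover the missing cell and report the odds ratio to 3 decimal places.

0.231

The missing cell is in the unexposed row: 1837 − 431 = 1406.
So a = 237, b = 3352, c = 431, d = 1406.
OR = (a·d)/(b·c) = (237 × 1406) / (3352 × 431) = 333222 / 1444712 = 0.23065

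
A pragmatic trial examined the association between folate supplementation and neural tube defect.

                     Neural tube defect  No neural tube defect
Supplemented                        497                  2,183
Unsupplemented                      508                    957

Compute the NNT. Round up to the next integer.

Risk in treated group = 497/2680 = 0.18545; risk in control = 508/1465 = 0.34676.
Absolute risk reduction = 0.34676 − 0.18545 = 0.16131
NNT = 1 / ARR = 1 / 0.16131 = 6.199 → round up → 7

7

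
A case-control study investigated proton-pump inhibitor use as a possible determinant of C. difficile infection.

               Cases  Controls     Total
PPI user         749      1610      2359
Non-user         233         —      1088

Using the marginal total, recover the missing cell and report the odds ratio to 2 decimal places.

1.71

The missing cell is in the unexposed row: 1088 − 233 = 855.
So a = 749, b = 1610, c = 233, d = 855.
OR = (a·d)/(b·c) = (749 × 855) / (1610 × 233) = 640395 / 375130 = 1.70713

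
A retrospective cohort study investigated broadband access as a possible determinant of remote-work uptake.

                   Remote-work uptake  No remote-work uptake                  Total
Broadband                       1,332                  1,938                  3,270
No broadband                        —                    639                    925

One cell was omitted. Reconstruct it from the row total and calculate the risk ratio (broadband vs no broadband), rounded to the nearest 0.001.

1.317

The missing cell is in the unexposed row: 925 − 639 = 286.
So a = 1332, b = 1938, c = 286, d = 639.
RR = [a/(a+b)] / [c/(c+d)] = (1332/3270) / (286/925) = 0.40734/0.30919 = 1.31744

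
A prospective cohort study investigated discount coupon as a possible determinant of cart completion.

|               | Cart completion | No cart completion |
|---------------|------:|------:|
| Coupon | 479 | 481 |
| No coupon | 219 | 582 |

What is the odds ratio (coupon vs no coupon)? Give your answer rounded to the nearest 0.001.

Cells: a = 479, b = 481, c = 219, d = 582.
OR = (a·d)/(b·c) = (479 × 582) / (481 × 219) = 278778 / 105339 = 2.64648
The odds of cart completion are about 2.65 times as high in the coupon group.

2.646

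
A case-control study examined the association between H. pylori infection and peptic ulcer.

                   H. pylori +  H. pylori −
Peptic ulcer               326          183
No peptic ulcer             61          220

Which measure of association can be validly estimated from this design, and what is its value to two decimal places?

6.42

Reading the table with exposure as columns: a = 326 (H. pylori +, case), b = 61 (H. pylori +, non-case), c = 183 (H. pylori −, case), d = 220.
This is a case-control study: participants were sampled on outcome status, so risks in the source population cannot be estimated directly — relative risk is not valid here. The odds ratio is the appropriate measure.
OR = (a·d)/(b·c) = (326 × 220) / (61 × 183) = 71720 / 11163 = 6.42480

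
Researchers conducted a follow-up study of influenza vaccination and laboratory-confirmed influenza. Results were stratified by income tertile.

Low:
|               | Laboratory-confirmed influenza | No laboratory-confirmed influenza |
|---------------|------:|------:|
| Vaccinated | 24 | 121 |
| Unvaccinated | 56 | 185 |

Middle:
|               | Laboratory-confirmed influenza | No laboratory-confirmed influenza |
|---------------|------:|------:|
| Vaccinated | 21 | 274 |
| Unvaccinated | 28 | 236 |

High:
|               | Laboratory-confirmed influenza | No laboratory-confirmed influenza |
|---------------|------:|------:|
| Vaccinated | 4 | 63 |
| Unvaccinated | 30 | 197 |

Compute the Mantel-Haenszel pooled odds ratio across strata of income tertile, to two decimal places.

0.61

OR_MH = Σ(aᵢdᵢ/nᵢ) / Σ(bᵢcᵢ/nᵢ), where nᵢ is the stratum total.
Stratum 1 (Low): n = 386; a·d/n = 24·185/386 = 11.5026; b·c/n = 121·56/386 = 17.5544
Stratum 2 (Middle): n = 559; a·d/n = 21·236/559 = 8.8658; b·c/n = 274·28/559 = 13.7245
Stratum 3 (High): n = 294; a·d/n = 4·197/294 = 2.6803; b·c/n = 63·30/294 = 6.4286
OR_MH = (11.5026 + 8.8658 + 2.6803) / (17.5544 + 13.7245 + 6.4286) = 23.0487 / 37.7075 = 0.61125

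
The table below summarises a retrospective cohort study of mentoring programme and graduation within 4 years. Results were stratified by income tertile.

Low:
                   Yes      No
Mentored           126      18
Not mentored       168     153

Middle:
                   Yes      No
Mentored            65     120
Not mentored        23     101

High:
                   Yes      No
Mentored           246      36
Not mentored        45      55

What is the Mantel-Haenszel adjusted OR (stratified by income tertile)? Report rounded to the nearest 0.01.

4.99

OR_MH = Σ(aᵢdᵢ/nᵢ) / Σ(bᵢcᵢ/nᵢ), where nᵢ is the stratum total.
Stratum 1 (Low): n = 465; a·d/n = 126·153/465 = 41.4581; b·c/n = 18·168/465 = 6.5032
Stratum 2 (Middle): n = 309; a·d/n = 65·101/309 = 21.2460; b·c/n = 120·23/309 = 8.9320
Stratum 3 (High): n = 382; a·d/n = 246·55/382 = 35.4188; b·c/n = 36·45/382 = 4.2408
OR_MH = (41.4581 + 21.2460 + 35.4188) / (6.5032 + 8.9320 + 4.2408) = 98.1229 / 19.6761 = 4.98691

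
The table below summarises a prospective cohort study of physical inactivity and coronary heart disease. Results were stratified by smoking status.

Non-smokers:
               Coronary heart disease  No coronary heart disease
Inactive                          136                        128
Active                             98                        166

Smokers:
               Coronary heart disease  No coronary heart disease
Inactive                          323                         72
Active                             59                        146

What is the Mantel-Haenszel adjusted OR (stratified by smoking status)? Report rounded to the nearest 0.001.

OR_MH = Σ(aᵢdᵢ/nᵢ) / Σ(bᵢcᵢ/nᵢ), where nᵢ is the stratum total.
Stratum 1 (Non-smokers): n = 528; a·d/n = 136·166/528 = 42.7576; b·c/n = 128·98/528 = 23.7576
Stratum 2 (Smokers): n = 600; a·d/n = 323·146/600 = 78.5967; b·c/n = 72·59/600 = 7.0800
OR_MH = (42.7576 + 78.5967) / (23.7576 + 7.0800) = 121.3542 / 30.8376 = 3.93527

3.935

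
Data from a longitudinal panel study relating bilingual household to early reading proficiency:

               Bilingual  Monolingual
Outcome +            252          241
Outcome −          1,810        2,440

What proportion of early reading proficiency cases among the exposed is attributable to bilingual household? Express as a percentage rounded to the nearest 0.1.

26.4

Reading the table with exposure as columns: a = 252 (Bilingual, case), b = 1810 (Bilingual, non-case), c = 241 (Monolingual, case), d = 2440.
Risk in exposed = 252/2062 = 0.12221; risk in unexposed = 241/2681 = 0.08989.
RR = 0.12221/0.08989 = 1.35954
AR% = (RR − 1)/RR × 100 = (1.35954 − 1)/1.35954 × 100 = 26.4457%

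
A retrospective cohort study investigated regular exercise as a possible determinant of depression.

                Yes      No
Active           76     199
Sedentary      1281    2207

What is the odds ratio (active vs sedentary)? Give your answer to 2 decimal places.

0.66

Cells: a = 76, b = 199, c = 1281, d = 2207.
OR = (a·d)/(b·c) = (76 × 2207) / (199 × 1281) = 167732 / 254919 = 0.65798
Exposure is associated with lower odds of depression (OR = 0.66 < 1).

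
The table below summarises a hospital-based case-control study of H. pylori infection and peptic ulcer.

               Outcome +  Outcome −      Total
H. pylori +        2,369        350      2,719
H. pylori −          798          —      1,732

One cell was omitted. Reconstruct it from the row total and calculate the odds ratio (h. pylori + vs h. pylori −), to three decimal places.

7.922

The missing cell is in the unexposed row: 1732 − 798 = 934.
So a = 2369, b = 350, c = 798, d = 934.
OR = (a·d)/(b·c) = (2369 × 934) / (350 × 798) = 2212646 / 279300 = 7.92211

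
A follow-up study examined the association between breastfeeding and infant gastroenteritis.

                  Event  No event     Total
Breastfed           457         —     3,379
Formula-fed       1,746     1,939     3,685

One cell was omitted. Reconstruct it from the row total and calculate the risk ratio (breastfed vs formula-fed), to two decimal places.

The missing cell is in the exposed row: 3379 − 457 = 2922.
So a = 457, b = 2922, c = 1746, d = 1939.
RR = [a/(a+b)] / [c/(c+d)] = (457/3379) / (1746/3685) = 0.13525/0.47381 = 0.28544

0.29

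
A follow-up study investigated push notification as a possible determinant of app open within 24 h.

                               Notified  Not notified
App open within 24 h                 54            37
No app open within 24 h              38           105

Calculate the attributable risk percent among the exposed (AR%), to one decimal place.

Reading the table with exposure as columns: a = 54 (Notified, case), b = 38 (Notified, non-case), c = 37 (Not notified, case), d = 105.
Risk in exposed = 54/92 = 0.58696; risk in unexposed = 37/142 = 0.26056.
RR = 0.58696/0.26056 = 2.25264
AR% = (RR − 1)/RR × 100 = (2.25264 − 1)/2.25264 × 100 = 55.6077%

55.6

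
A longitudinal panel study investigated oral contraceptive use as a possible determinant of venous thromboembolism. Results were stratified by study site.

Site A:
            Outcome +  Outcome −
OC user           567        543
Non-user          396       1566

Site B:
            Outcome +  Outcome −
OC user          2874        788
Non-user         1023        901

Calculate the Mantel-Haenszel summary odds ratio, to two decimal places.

OR_MH = Σ(aᵢdᵢ/nᵢ) / Σ(bᵢcᵢ/nᵢ), where nᵢ is the stratum total.
Stratum 1 (Site A): n = 3072; a·d/n = 567·1566/3072 = 289.0371; b·c/n = 543·396/3072 = 69.9961
Stratum 2 (Site B): n = 5586; a·d/n = 2874·901/5586 = 463.5650; b·c/n = 788·1023/5586 = 144.3115
OR_MH = (289.0371 + 463.5650) / (69.9961 + 144.3115) = 752.6021 / 214.3076 = 3.51178

3.51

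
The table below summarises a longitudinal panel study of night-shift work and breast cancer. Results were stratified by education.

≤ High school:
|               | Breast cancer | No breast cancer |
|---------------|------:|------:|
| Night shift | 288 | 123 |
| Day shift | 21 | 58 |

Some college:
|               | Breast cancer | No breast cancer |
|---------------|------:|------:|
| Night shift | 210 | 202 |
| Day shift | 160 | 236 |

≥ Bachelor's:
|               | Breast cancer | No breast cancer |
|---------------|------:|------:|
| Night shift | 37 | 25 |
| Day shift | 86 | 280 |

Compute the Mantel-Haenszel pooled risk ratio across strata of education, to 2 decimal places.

1.62

RR_MH = Σ(aᵢ·n₀ᵢ/nᵢ) / Σ(cᵢ·n₁ᵢ/nᵢ), with n₁ᵢ = aᵢ+bᵢ (exposed), n₀ᵢ = cᵢ+dᵢ (unexposed), nᵢ = n₁ᵢ+n₀ᵢ.
Stratum 1 (≤ High school): n₁ = 411, n₀ = 79, n = 490; a·n₀/n = 288·79/490 = 46.4327; c·n₁/n = 21·411/490 = 17.6143
Stratum 2 (Some college): n₁ = 412, n₀ = 396, n = 808; a·n₀/n = 210·396/808 = 102.9208; c·n₁/n = 160·412/808 = 81.5842
Stratum 3 (≥ Bachelor's): n₁ = 62, n₀ = 366, n = 428; a·n₀/n = 37·366/428 = 31.6402; c·n₁/n = 86·62/428 = 12.4579
RR_MH = (46.4327 + 102.9208 + 31.6402) / (17.6143 + 81.5842 + 12.4579) = 180.9936 / 111.6564 = 1.62099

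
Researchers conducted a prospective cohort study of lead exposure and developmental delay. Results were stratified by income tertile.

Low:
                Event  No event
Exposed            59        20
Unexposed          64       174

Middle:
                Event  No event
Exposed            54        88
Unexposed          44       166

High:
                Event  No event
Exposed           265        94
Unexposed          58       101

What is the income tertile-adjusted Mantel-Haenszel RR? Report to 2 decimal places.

RR_MH = Σ(aᵢ·n₀ᵢ/nᵢ) / Σ(cᵢ·n₁ᵢ/nᵢ), with n₁ᵢ = aᵢ+bᵢ (exposed), n₀ᵢ = cᵢ+dᵢ (unexposed), nᵢ = n₁ᵢ+n₀ᵢ.
Stratum 1 (Low): n₁ = 79, n₀ = 238, n = 317; a·n₀/n = 59·238/317 = 44.2965; c·n₁/n = 64·79/317 = 15.9495
Stratum 2 (Middle): n₁ = 142, n₀ = 210, n = 352; a·n₀/n = 54·210/352 = 32.2159; c·n₁/n = 44·142/352 = 17.7500
Stratum 3 (High): n₁ = 359, n₀ = 159, n = 518; a·n₀/n = 265·159/518 = 81.3417; c·n₁/n = 58·359/518 = 40.1969
RR_MH = (44.2965 + 32.2159 + 81.3417) / (15.9495 + 17.7500 + 40.1969) = 157.8541 / 73.8964 = 2.13615

2.14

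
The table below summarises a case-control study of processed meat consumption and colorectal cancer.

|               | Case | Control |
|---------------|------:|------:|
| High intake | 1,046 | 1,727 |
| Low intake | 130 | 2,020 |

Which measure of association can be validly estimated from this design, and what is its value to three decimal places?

Cells: a = 1046, b = 1727, c = 130, d = 2020.
This is a case-control study: participants were sampled on outcome status, so risks in the source population cannot be estimated directly — relative risk is not valid here. The odds ratio is the appropriate measure.
OR = (a·d)/(b·c) = (1046 × 2020) / (1727 × 130) = 2112920 / 224510 = 9.41125

9.411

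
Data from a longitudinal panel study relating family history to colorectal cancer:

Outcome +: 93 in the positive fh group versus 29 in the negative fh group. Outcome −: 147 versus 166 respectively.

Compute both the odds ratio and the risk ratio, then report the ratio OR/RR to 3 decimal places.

1.390

From the description: a = 93, b = 147, c = 29, d = 166.
OR = (93·166)/(147·29) = 15438/4263 = 3.62139
Risk in exposed = 93/240 = 0.38750; risk in unexposed = 29/195 = 0.14872; RR = 2.60560
OR/RR = 3.62139 / 2.60560 = 1.38985
The outcome is not rare, so the OR lies further from 1 than the RR.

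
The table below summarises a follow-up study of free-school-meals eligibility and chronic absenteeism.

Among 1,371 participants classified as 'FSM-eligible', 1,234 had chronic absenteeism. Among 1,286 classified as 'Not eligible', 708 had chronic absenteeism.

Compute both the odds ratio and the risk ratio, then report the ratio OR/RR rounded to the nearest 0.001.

4.498

From the description: a = 1234, b = 137, c = 708, d = 578.
OR = (1234·578)/(137·708) = 713252/96996 = 7.35342
Risk in exposed = 1234/1371 = 0.90007; risk in unexposed = 708/1286 = 0.55054; RR = 1.63488
OR/RR = 7.35342 / 1.63488 = 4.49784
The outcome is not rare, so the OR lies further from 1 than the RR.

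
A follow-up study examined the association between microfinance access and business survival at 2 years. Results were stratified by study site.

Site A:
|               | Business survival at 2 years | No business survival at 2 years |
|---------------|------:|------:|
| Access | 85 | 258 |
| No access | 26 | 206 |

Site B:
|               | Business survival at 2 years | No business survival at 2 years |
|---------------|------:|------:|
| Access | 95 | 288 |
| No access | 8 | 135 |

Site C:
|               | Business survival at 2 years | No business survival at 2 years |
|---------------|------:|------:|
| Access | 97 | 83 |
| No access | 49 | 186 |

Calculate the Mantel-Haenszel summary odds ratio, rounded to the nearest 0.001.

3.804

OR_MH = Σ(aᵢdᵢ/nᵢ) / Σ(bᵢcᵢ/nᵢ), where nᵢ is the stratum total.
Stratum 1 (Site A): n = 575; a·d/n = 85·206/575 = 30.4522; b·c/n = 258·26/575 = 11.6661
Stratum 2 (Site B): n = 526; a·d/n = 95·135/526 = 24.3821; b·c/n = 288·8/526 = 4.3802
Stratum 3 (Site C): n = 415; a·d/n = 97·186/415 = 43.4747; b·c/n = 83·49/415 = 9.8000
OR_MH = (30.4522 + 24.3821 + 43.4747) / (11.6661 + 4.3802 + 9.8000) = 98.3090 / 25.8463 = 3.80360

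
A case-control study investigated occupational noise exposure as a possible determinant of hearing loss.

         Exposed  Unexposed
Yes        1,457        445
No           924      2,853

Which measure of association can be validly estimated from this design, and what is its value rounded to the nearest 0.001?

Reading the table with exposure as columns: a = 1457 (Exposed, case), b = 924 (Exposed, non-case), c = 445 (Unexposed, case), d = 2853.
This is a case-control study: participants were sampled on outcome status, so risks in the source population cannot be estimated directly — relative risk is not valid here. The odds ratio is the appropriate measure.
OR = (a·d)/(b·c) = (1457 × 2853) / (924 × 445) = 4156821 / 411180 = 10.10949

10.109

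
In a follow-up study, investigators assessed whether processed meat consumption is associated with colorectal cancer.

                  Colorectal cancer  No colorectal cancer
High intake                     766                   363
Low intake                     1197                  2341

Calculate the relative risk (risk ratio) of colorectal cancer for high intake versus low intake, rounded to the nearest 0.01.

2.01

Cells: a = 766, b = 363, c = 1197, d = 2341.
Risk in exposed = 766/1129 = 0.67848; risk in unexposed = 1197/3538 = 0.33833.
RR = 0.67848 / 0.33833 = 2.00539
The risk among the exposed is 2.01 times that among the unexposed.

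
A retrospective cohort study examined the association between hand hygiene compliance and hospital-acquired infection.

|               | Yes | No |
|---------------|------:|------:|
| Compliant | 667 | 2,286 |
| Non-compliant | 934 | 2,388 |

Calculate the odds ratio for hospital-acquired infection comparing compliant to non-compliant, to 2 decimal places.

Cells: a = 667, b = 2286, c = 934, d = 2388.
OR = (a·d)/(b·c) = (667 × 2388) / (2286 × 934) = 1592796 / 2135124 = 0.74600
Exposure is associated with lower odds of hospital-acquired infection (OR = 0.75 < 1).

0.75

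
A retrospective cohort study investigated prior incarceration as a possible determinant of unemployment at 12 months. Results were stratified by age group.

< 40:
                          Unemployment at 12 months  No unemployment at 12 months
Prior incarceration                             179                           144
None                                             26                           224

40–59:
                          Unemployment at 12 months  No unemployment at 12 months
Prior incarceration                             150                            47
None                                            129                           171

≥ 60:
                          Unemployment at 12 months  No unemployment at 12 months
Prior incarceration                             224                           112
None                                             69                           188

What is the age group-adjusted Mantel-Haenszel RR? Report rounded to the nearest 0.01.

RR_MH = Σ(aᵢ·n₀ᵢ/nᵢ) / Σ(cᵢ·n₁ᵢ/nᵢ), with n₁ᵢ = aᵢ+bᵢ (exposed), n₀ᵢ = cᵢ+dᵢ (unexposed), nᵢ = n₁ᵢ+n₀ᵢ.
Stratum 1 (< 40): n₁ = 323, n₀ = 250, n = 573; a·n₀/n = 179·250/573 = 78.0977; c·n₁/n = 26·323/573 = 14.6562
Stratum 2 (40–59): n₁ = 197, n₀ = 300, n = 497; a·n₀/n = 150·300/497 = 90.5433; c·n₁/n = 129·197/497 = 51.1328
Stratum 3 (≥ 60): n₁ = 336, n₀ = 257, n = 593; a·n₀/n = 224·257/593 = 97.0793; c·n₁/n = 69·336/593 = 39.0961
RR_MH = (78.0977 + 90.5433 + 97.0793) / (14.6562 + 51.1328 + 39.0961) = 265.7202 / 104.8851 = 2.53344

2.53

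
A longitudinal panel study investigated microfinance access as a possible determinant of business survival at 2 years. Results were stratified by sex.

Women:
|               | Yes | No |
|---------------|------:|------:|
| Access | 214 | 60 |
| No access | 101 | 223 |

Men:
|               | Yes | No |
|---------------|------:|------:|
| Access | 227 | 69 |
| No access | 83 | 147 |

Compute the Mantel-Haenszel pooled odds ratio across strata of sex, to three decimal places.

6.814

OR_MH = Σ(aᵢdᵢ/nᵢ) / Σ(bᵢcᵢ/nᵢ), where nᵢ is the stratum total.
Stratum 1 (Women): n = 598; a·d/n = 214·223/598 = 79.8027; b·c/n = 60·101/598 = 10.1338
Stratum 2 (Men): n = 526; a·d/n = 227·147/526 = 63.4392; b·c/n = 69·83/526 = 10.8878
OR_MH = (79.8027 + 63.4392) / (10.1338 + 10.8878) = 143.2418 / 21.0216 = 6.81403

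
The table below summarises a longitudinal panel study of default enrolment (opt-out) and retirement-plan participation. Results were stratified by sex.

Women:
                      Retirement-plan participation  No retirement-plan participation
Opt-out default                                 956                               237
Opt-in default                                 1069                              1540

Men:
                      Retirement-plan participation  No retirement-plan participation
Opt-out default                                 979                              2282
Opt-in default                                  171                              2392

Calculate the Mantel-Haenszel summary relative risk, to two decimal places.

RR_MH = Σ(aᵢ·n₀ᵢ/nᵢ) / Σ(cᵢ·n₁ᵢ/nᵢ), with n₁ᵢ = aᵢ+bᵢ (exposed), n₀ᵢ = cᵢ+dᵢ (unexposed), nᵢ = n₁ᵢ+n₀ᵢ.
Stratum 1 (Women): n₁ = 1193, n₀ = 2609, n = 3802; a·n₀/n = 956·2609/3802 = 656.0242; c·n₁/n = 1069·1193/3802 = 335.4332
Stratum 2 (Men): n₁ = 3261, n₀ = 2563, n = 5824; a·n₀/n = 979·2563/5824 = 430.8340; c·n₁/n = 171·3261/5824 = 95.7471
RR_MH = (656.0242 + 430.8340) / (335.4332 + 95.7471) = 1086.8582 / 431.1803 = 2.52066

2.52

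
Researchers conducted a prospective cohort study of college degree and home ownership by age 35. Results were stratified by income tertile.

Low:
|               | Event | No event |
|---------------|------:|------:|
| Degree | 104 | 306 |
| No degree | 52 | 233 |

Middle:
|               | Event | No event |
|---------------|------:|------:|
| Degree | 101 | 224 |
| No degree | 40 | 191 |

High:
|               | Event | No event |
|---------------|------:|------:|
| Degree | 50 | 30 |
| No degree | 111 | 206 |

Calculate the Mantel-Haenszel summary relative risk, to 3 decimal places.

RR_MH = Σ(aᵢ·n₀ᵢ/nᵢ) / Σ(cᵢ·n₁ᵢ/nᵢ), with n₁ᵢ = aᵢ+bᵢ (exposed), n₀ᵢ = cᵢ+dᵢ (unexposed), nᵢ = n₁ᵢ+n₀ᵢ.
Stratum 1 (Low): n₁ = 410, n₀ = 285, n = 695; a·n₀/n = 104·285/695 = 42.6475; c·n₁/n = 52·410/695 = 30.6763
Stratum 2 (Middle): n₁ = 325, n₀ = 231, n = 556; a·n₀/n = 101·231/556 = 41.9622; c·n₁/n = 40·325/556 = 23.3813
Stratum 3 (High): n₁ = 80, n₀ = 317, n = 397; a·n₀/n = 50·317/397 = 39.9244; c·n₁/n = 111·80/397 = 22.3678
RR_MH = (42.6475 + 41.9622 + 39.9244) / (30.6763 + 23.3813 + 22.3678) = 124.5341 / 76.4253 = 1.62949

1.629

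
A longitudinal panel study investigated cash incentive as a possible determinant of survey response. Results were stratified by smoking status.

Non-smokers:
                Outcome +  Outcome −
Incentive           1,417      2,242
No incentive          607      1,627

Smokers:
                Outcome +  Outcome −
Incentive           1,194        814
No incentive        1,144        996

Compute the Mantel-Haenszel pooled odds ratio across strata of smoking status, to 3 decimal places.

OR_MH = Σ(aᵢdᵢ/nᵢ) / Σ(bᵢcᵢ/nᵢ), where nᵢ is the stratum total.
Stratum 1 (Non-smokers): n = 5893; a·d/n = 1417·1627/5893 = 391.2199; b·c/n = 2242·607/5893 = 230.9340
Stratum 2 (Smokers): n = 4148; a·d/n = 1194·996/4148 = 286.6982; b·c/n = 814·1144/4148 = 224.4976
OR_MH = (391.2199 + 286.6982) / (230.9340 + 224.4976) = 677.9181 / 455.4316 = 1.48852

1.489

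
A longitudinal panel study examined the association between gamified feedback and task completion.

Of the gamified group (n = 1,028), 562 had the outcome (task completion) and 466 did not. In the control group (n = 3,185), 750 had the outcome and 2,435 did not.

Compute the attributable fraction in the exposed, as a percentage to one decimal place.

56.9

From the description: a = 562, b = 466, c = 750, d = 2435.
Risk in exposed = 562/1028 = 0.54669; risk in unexposed = 750/3185 = 0.23548.
RR = 0.54669/0.23548 = 2.32162
AR% = (RR − 1)/RR × 100 = (2.32162 − 1)/2.32162 × 100 = 56.9267%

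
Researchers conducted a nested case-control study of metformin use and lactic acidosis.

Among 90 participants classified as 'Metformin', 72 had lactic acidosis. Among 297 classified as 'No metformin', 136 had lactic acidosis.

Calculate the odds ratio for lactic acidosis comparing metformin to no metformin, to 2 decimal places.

4.74

From the description: a = 72, b = 18, c = 136, d = 161.
OR = (a·d)/(b·c) = (72 × 161) / (18 × 136) = 11592 / 2448 = 4.73529
The odds of lactic acidosis are about 4.74 times as high in the metformin group.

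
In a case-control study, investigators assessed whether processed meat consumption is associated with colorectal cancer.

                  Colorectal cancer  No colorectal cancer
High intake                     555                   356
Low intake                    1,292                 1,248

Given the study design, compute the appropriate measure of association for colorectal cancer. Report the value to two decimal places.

Cells: a = 555, b = 356, c = 1292, d = 1248.
This is a case-control study: participants were sampled on outcome status, so risks in the source population cannot be estimated directly — relative risk is not valid here. The odds ratio is the appropriate measure.
OR = (a·d)/(b·c) = (555 × 1248) / (356 × 1292) = 692640 / 459952 = 1.50590

1.51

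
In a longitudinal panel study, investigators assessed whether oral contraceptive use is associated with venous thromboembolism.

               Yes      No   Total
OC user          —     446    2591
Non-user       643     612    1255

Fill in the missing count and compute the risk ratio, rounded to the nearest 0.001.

1.616

The missing cell is in the exposed row: 2591 − 446 = 2145.
So a = 2145, b = 446, c = 643, d = 612.
RR = [a/(a+b)] / [c/(c+d)] = (2145/2591) / (643/1255) = 0.82787/0.51235 = 1.61582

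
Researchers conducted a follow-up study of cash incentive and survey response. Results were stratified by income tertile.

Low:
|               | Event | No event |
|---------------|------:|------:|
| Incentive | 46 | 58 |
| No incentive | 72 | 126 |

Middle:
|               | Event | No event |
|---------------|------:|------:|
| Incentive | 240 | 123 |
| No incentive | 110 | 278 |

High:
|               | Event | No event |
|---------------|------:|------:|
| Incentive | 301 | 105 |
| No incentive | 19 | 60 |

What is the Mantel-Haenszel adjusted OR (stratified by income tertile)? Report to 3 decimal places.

4.040

OR_MH = Σ(aᵢdᵢ/nᵢ) / Σ(bᵢcᵢ/nᵢ), where nᵢ is the stratum total.
Stratum 1 (Low): n = 302; a·d/n = 46·126/302 = 19.1921; b·c/n = 58·72/302 = 13.8278
Stratum 2 (Middle): n = 751; a·d/n = 240·278/751 = 88.8415; b·c/n = 123·110/751 = 18.0160
Stratum 3 (High): n = 485; a·d/n = 301·60/485 = 37.2371; b·c/n = 105·19/485 = 4.1134
OR_MH = (19.1921 + 88.8415 + 37.2371) / (13.8278 + 18.0160 + 4.1134) = 145.2707 / 35.9572 = 4.04010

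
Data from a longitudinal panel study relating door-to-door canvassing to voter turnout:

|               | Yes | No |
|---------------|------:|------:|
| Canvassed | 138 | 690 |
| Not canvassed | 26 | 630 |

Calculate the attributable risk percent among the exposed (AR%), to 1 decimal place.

76.2

Cells: a = 138, b = 690, c = 26, d = 630.
Risk in exposed = 138/828 = 0.16667; risk in unexposed = 26/656 = 0.03963.
RR = 0.16667/0.03963 = 4.20513
AR% = (RR − 1)/RR × 100 = (4.20513 − 1)/4.20513 × 100 = 76.2195%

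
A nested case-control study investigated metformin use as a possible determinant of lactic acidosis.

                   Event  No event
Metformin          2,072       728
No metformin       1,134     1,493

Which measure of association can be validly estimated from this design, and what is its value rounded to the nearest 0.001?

Cells: a = 2072, b = 728, c = 1134, d = 1493.
This is a nested case-control study: participants were sampled on outcome status, so risks in the source population cannot be estimated directly — relative risk is not valid here. The odds ratio is the appropriate measure.
OR = (a·d)/(b·c) = (2072 × 1493) / (728 × 1134) = 3093496 / 825552 = 3.74718

3.747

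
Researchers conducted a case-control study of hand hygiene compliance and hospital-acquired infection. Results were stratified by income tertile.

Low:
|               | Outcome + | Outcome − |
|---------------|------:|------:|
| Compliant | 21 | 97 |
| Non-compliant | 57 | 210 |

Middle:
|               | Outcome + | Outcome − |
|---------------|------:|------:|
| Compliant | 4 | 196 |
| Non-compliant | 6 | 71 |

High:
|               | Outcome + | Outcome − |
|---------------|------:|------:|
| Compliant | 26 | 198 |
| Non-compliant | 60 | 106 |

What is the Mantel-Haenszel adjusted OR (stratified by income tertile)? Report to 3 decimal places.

OR_MH = Σ(aᵢdᵢ/nᵢ) / Σ(bᵢcᵢ/nᵢ), where nᵢ is the stratum total.
Stratum 1 (Low): n = 385; a·d/n = 21·210/385 = 11.4545; b·c/n = 97·57/385 = 14.3610
Stratum 2 (Middle): n = 277; a·d/n = 4·71/277 = 1.0253; b·c/n = 196·6/277 = 4.2455
Stratum 3 (High): n = 390; a·d/n = 26·106/390 = 7.0667; b·c/n = 198·60/390 = 30.4615
OR_MH = (11.4545 + 1.0253 + 7.0667) / (14.3610 + 4.2455 + 30.4615) = 19.5465 / 49.0681 = 0.39835

0.398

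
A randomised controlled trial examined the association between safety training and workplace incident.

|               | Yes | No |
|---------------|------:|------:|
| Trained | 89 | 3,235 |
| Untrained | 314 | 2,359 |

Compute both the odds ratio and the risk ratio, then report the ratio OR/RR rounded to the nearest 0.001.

0.907

Cells: a = 89, b = 3235, c = 314, d = 2359.
OR = (89·2359)/(3235·314) = 209951/1015790 = 0.20669
Risk in exposed = 89/3324 = 0.02677; risk in unexposed = 314/2673 = 0.11747; RR = 0.22793
OR/RR = 0.20669 / 0.22793 = 0.90681
The outcome is not rare, so the OR lies further from 1 than the RR.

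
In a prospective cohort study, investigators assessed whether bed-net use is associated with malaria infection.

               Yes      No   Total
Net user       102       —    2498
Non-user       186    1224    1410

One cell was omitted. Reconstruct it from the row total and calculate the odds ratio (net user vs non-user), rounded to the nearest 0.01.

The missing cell is in the exposed row: 2498 − 102 = 2396.
So a = 102, b = 2396, c = 186, d = 1224.
OR = (a·d)/(b·c) = (102 × 1224) / (2396 × 186) = 124848 / 445656 = 0.28014

0.28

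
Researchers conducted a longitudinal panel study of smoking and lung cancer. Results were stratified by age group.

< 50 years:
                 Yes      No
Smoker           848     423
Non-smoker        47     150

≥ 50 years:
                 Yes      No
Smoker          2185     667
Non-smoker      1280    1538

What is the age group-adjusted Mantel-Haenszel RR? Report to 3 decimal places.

1.753

RR_MH = Σ(aᵢ·n₀ᵢ/nᵢ) / Σ(cᵢ·n₁ᵢ/nᵢ), with n₁ᵢ = aᵢ+bᵢ (exposed), n₀ᵢ = cᵢ+dᵢ (unexposed), nᵢ = n₁ᵢ+n₀ᵢ.
Stratum 1 (< 50 years): n₁ = 1271, n₀ = 197, n = 1468; a·n₀/n = 848·197/1468 = 113.7984; c·n₁/n = 47·1271/1468 = 40.6928
Stratum 2 (≥ 50 years): n₁ = 2852, n₀ = 2818, n = 5670; a·n₀/n = 2185·2818/5670 = 1085.9489; c·n₁/n = 1280·2852/5670 = 643.8377
RR_MH = (113.7984 + 1085.9489) / (40.6928 + 643.8377) = 1199.7472 / 684.5305 = 1.75266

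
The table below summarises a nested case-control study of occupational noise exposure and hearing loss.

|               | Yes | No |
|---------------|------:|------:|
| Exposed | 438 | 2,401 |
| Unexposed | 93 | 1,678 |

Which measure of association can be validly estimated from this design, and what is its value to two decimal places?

Cells: a = 438, b = 2401, c = 93, d = 1678.
This is a nested case-control study: participants were sampled on outcome status, so risks in the source population cannot be estimated directly — relative risk is not valid here. The odds ratio is the appropriate measure.
OR = (a·d)/(b·c) = (438 × 1678) / (2401 × 93) = 734964 / 223293 = 3.29148

3.29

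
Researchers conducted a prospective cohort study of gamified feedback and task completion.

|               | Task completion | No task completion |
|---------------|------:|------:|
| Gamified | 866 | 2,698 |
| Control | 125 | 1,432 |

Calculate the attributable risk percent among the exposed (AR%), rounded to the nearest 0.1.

Cells: a = 866, b = 2698, c = 125, d = 1432.
Risk in exposed = 866/3564 = 0.24299; risk in unexposed = 125/1557 = 0.08028.
RR = 0.24299/0.08028 = 3.02663
AR% = (RR − 1)/RR × 100 = (3.02663 − 1)/3.02663 × 100 = 66.9599%

67.0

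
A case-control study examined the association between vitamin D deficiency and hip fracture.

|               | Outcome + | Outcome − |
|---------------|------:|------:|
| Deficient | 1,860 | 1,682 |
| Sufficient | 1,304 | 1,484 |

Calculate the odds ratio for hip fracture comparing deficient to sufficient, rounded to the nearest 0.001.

Cells: a = 1860, b = 1682, c = 1304, d = 1484.
OR = (a·d)/(b·c) = (1860 × 1484) / (1682 × 1304) = 2760240 / 2193328 = 1.25847
The odds of hip fracture are about 1.26 times as high in the deficient group.

1.258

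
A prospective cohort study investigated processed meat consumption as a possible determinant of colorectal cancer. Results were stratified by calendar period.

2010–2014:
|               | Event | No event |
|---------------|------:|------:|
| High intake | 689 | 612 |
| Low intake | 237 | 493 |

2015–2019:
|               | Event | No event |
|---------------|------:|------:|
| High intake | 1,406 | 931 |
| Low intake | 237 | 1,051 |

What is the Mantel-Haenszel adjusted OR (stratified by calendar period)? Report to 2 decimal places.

OR_MH = Σ(aᵢdᵢ/nᵢ) / Σ(bᵢcᵢ/nᵢ), where nᵢ is the stratum total.
Stratum 1 (2010–2014): n = 2031; a·d/n = 689·493/2031 = 167.2462; b·c/n = 612·237/2031 = 71.4151
Stratum 2 (2015–2019): n = 3625; a·d/n = 1406·1051/3625 = 407.6430; b·c/n = 931·237/3625 = 60.8681
OR_MH = (167.2462 + 407.6430) / (71.4151 + 60.8681) = 574.8892 / 132.2832 = 4.34590

4.35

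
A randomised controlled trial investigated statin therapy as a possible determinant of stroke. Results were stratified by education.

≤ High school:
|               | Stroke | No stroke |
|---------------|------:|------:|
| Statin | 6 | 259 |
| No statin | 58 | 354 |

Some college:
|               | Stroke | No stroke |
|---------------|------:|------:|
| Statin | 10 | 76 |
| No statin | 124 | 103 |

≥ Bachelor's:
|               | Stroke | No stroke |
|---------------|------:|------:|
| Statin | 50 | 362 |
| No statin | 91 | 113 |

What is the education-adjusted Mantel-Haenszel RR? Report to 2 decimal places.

RR_MH = Σ(aᵢ·n₀ᵢ/nᵢ) / Σ(cᵢ·n₁ᵢ/nᵢ), with n₁ᵢ = aᵢ+bᵢ (exposed), n₀ᵢ = cᵢ+dᵢ (unexposed), nᵢ = n₁ᵢ+n₀ᵢ.
Stratum 1 (≤ High school): n₁ = 265, n₀ = 412, n = 677; a·n₀/n = 6·412/677 = 3.6514; c·n₁/n = 58·265/677 = 22.7031
Stratum 2 (Some college): n₁ = 86, n₀ = 227, n = 313; a·n₀/n = 10·227/313 = 7.2524; c·n₁/n = 124·86/313 = 34.0703
Stratum 3 (≥ Bachelor's): n₁ = 412, n₀ = 204, n = 616; a·n₀/n = 50·204/616 = 16.5584; c·n₁/n = 91·412/616 = 60.8636
RR_MH = (3.6514 + 7.2524 + 16.5584) / (22.7031 + 34.0703 + 60.8636) = 27.4622 / 117.6370 = 0.23345

0.23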